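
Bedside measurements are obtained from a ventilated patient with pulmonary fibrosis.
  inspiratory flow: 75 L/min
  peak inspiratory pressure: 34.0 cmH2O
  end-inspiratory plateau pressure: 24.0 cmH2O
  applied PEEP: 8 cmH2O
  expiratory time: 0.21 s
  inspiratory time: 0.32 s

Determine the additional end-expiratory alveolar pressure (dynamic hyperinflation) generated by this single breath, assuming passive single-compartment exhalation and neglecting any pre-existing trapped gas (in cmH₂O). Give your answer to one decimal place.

Flow: 75 L/min ÷ 60 = 1.25 L/s.
Vt = flow × Ti = 1.25 L/s × 0.32 s × 1000 mL/L = 400.0 mL.
R = (PIP − Pplat)/V̇ = (34.0 − 24.0) / 1.25 = 10.0/1.25 = 8.0 cmH2O·s/L.
C = Vt/(Pplat − PEEP) = 400.0 / (24.0 − 8) = 400.0/16.0 = 25.0 mL/cmH2O.
τ = R × C = 8.0 × 0.025 L/cmH2O = 0.2 s.
Fraction remaining = e^(−Te/τ) = e^(−0.21/0.2) = 0.3499; trapped volume = 400.0 × 0.3499 = 139.96 mL.
Additional alveolar pressure from trapping ≈ V_trapped / C = 139.96 / 25.0 = 5.598 cmH2O.

5.6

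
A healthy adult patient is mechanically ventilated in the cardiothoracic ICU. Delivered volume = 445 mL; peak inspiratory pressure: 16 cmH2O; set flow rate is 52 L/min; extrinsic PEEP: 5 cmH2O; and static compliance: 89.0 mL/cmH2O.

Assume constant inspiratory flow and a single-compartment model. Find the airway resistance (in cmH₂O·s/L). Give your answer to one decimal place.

6.9

Flow: 52 L/min ÷ 60 = 0.8667 L/s.
Equation of motion (constant flow): PIP = Vt/C + R·V̇ + PEEP.
R·V̇ = PIP − Vt/C − PEEP = 16 − 445/89.0 − 5 = 16 − 5.0 − 5 = 6.0 cmH2O.
R = 6.0 / 0.8667 = 6.923 cmH2O·s/L.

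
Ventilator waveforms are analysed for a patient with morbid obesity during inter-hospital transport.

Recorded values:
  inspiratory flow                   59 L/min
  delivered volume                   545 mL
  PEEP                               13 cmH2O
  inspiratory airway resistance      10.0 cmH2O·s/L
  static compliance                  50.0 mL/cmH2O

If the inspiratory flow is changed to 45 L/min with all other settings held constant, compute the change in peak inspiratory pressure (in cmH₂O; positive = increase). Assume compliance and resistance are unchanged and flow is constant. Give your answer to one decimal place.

-2.3

Flow: 59 L/min ÷ 60 = 0.9833 L/s.
New flow: 45 L/min ÷ 60 = 0.75 L/s.
PIP = Vt/C + R·V̇ + PEEP (constant-flow equation of motion).
Only the resistive term changes: ΔPIP = R × ΔV̇ = 10.0 × (0.75 − 0.9833) = 10.0 × -0.2333 = -2.333 cmH2O.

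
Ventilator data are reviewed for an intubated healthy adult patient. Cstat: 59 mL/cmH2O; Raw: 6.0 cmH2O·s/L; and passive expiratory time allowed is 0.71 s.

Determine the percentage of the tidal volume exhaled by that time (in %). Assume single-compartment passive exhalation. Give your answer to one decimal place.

τ = R × C = 6.0 × 59 mL/cmH2O = 6.0 × 0.059 L/cmH2O = 0.354 s.
Passive exhalation: V(t)/V₀ = e^(−t/τ) = e^(−0.71/0.354) = 0.1346.
Fraction exhaled = 1 − 0.1346 = 0.8654 → 86.54%.

86.5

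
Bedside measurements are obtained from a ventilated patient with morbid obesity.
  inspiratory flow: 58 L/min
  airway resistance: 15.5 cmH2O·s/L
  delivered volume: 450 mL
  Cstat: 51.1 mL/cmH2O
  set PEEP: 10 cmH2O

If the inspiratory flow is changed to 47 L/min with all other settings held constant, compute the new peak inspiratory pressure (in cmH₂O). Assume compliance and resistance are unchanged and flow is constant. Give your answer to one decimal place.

Flow: 58 L/min ÷ 60 = 0.9667 L/s.
New flow: 47 L/min ÷ 60 = 0.7833 L/s.
PIP = Vt/C + R·V̇ + PEEP (constant-flow equation of motion).
Only the resistive term changes: ΔPIP = R × ΔV̇ = 15.5 × (0.7833 − 0.9667) = 15.5 × -0.1834 = -2.843 cmH2O.
Original PIP = 450/51.1 + 15.5×0.9667 + 10 = 33.79 cmH2O; new PIP = 33.79 + (-2.843) = 30.947 cmH2O.

30.9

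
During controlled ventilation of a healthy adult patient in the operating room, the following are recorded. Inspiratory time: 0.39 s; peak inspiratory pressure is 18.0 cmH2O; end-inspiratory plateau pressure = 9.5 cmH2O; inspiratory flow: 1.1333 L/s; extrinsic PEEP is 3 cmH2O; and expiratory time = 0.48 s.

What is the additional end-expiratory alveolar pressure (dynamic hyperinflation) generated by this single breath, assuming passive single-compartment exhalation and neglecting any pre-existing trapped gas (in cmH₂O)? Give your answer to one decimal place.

2.5

Vt = flow × Ti = 1.1333 L/s × 0.39 s × 1000 mL/L = 441.99 mL.
R = (PIP − Pplat)/V̇ = (18.0 − 9.5) / 1.1333 = 8.5/1.1333 = 7.5 cmH2O·s/L.
C = Vt/(Pplat − PEEP) = 441.99 / (9.5 − 3) = 441.99/6.5 = 67.998 mL/cmH2O.
τ = R × C = 7.5 × 0.068 L/cmH2O = 0.51 s.
Fraction remaining = e^(−Te/τ) = e^(−0.48/0.51) = 0.3902; trapped volume = 441.99 × 0.3902 = 172.46 mL.
Additional alveolar pressure from trapping ≈ V_trapped / C = 172.46 / 67.998 = 2.536 cmH2O.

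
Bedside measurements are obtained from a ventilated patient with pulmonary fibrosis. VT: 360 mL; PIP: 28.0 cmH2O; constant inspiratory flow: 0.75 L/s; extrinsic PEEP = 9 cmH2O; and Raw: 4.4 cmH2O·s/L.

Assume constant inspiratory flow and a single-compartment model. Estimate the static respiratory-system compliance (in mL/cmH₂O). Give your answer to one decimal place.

22.9

Equation of motion (constant flow): PIP = Vt/C + R·V̇ + PEEP.
Vt/C = PIP − R·V̇ − PEEP = 28.0 − 4.4×0.75 − 9 = 28.0 − 3.3 − 9 = 15.7 cmH2O.
C = Vt / 15.7 = 360 / 15.7 = 22.93 mL/cmH2O.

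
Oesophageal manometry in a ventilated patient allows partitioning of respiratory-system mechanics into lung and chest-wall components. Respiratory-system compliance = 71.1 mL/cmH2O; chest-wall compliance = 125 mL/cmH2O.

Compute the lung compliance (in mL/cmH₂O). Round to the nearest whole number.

1/CL = 1/Crs − 1/Ccw.
1/CL = 1/71.1 − 1/125 = 0.006065.
CL = 164.88 mL/cmH2O.

165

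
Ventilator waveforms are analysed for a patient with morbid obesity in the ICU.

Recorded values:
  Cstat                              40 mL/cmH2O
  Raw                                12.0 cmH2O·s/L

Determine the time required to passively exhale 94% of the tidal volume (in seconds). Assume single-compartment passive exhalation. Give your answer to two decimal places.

1.35

τ = R × C = 12.0 × 40 mL/cmH2O = 12.0 × 0.040 L/cmH2O = 0.48 s.
Exhaled fraction f = 1 − e^(−t/τ) → t = −τ·ln(1 − f) = −0.48·ln(0.06) = 1.35 s.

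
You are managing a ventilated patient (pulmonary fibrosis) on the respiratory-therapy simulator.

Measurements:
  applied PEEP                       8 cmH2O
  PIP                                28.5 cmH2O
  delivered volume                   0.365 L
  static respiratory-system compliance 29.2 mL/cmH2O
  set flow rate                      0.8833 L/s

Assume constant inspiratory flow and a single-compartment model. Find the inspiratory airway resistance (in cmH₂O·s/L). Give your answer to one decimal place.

9.1

Equation of motion (constant flow): PIP = Vt/C + R·V̇ + PEEP.
R·V̇ = PIP − Vt/C − PEEP = 28.5 − 365/29.2 − 8 = 28.5 − 12.5 − 8 = 8.0 cmH2O.
R = 8.0 / 0.8833 = 9.057 cmH2O·s/L.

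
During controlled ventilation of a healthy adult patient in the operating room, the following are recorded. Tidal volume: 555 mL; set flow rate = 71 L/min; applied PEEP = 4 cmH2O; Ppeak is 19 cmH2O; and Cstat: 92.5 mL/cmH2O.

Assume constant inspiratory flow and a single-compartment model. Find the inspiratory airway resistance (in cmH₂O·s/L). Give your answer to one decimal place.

7.6

Flow: 71 L/min ÷ 60 = 1.1833 L/s.
Equation of motion (constant flow): PIP = Vt/C + R·V̇ + PEEP.
R·V̇ = PIP − Vt/C − PEEP = 19 − 555/92.5 − 4 = 19 − 6.0 − 4 = 9.0 cmH2O.
R = 9.0 / 1.1833 = 7.606 cmH2O·s/L.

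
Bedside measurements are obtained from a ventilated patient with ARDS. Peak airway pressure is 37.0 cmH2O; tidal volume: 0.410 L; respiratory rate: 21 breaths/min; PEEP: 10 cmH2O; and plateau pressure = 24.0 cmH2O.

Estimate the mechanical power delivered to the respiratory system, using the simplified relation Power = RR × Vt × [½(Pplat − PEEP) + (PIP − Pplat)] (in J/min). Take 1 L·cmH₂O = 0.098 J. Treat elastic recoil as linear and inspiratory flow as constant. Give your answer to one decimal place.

Per-breath work = Vt × [½(Pplat−PEEP) + (PIP−Pplat)] = 0.410 × [0.5×14.0 + 13.0] = 0.410 × 20.0 = 8.2 L·cmH2O.
Power = 21 × 8.2 = 172.2 L·cmH2O/min.
× 0.098 J/(L·cmH2O) → 16.876 J/min.

16.9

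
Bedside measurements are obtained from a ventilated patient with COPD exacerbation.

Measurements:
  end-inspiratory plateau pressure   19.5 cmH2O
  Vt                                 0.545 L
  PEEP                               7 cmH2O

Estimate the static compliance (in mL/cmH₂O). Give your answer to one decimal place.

Cstat = Vt / (Pplat − PEEP) = 545 / (19.5 − 7) = 545 / 12.5 = 43.6 mL/cmH2O.

43.6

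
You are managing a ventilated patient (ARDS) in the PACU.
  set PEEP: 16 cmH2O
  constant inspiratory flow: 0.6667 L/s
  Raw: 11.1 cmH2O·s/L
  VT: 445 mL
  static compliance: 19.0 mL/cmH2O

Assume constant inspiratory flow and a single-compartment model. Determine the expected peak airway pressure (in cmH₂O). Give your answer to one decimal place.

Equation of motion (constant flow): PIP = Vt/C + R·V̇ + PEEP.
PIP = 445/19.0 + 11.1×0.6667 + 16 = 23.421 + 7.4 + 16 = 46.821 cmH2O.

46.8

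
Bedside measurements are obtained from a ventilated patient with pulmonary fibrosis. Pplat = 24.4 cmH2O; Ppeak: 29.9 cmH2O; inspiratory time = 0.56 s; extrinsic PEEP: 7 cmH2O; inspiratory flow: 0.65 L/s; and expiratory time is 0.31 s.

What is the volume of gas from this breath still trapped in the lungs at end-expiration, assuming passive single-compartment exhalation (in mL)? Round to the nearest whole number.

63

Vt = flow × Ti = 0.65 L/s × 0.56 s × 1000 mL/L = 364.0 mL.
R = (PIP − Pplat)/V̇ = (29.9 − 24.4) / 0.65 = 5.5/0.65 = 8.462 cmH2O·s/L.
C = Vt/(Pplat − PEEP) = 364.0 / (24.4 − 7) = 364.0/17.4 = 20.92 mL/cmH2O.
τ = R × C = 8.462 × 0.02092 L/cmH2O = 0.177 s.
Fraction remaining = e^(−Te/τ) = e^(−0.31/0.177) = 0.1735.
Trapped volume = 364.0 × 0.1735 = 63.154 mL.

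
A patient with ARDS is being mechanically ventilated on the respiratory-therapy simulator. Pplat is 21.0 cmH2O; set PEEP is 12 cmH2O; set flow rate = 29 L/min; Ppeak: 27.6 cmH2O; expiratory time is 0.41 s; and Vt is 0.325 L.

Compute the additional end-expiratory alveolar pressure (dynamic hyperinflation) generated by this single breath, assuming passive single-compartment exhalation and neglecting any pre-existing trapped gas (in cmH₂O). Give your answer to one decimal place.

3.9

Flow: 29 L/min ÷ 60 = 0.4833 L/s.
R = (PIP − Pplat)/V̇ = (27.6 − 21.0) / 0.4833 = 6.6/0.4833 = 13.656 cmH2O·s/L.
C = Vt/(Pplat − PEEP) = 325.0 / (21.0 − 12) = 325.0/9.0 = 36.111 mL/cmH2O.
τ = R × C = 13.656 × 0.03611 L/cmH2O = 0.4931 s.
Fraction remaining = e^(−Te/τ) = e^(−0.41/0.4931) = 0.4354; trapped volume = 325.0 × 0.4354 = 141.51 mL.
Additional alveolar pressure from trapping ≈ V_trapped / C = 141.51 / 36.111 = 3.919 cmH2O.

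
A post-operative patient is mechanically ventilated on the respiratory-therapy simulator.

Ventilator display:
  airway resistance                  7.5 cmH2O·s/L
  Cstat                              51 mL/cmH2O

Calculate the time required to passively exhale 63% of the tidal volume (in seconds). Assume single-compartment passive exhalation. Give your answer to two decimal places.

0.38

τ = R × C = 7.5 × 51 mL/cmH2O = 7.5 × 0.051 L/cmH2O = 0.3825 s.
Exhaled fraction f = 1 − e^(−t/τ) → t = −τ·ln(1 − f) = −0.3825·ln(0.37) = 0.3803 s.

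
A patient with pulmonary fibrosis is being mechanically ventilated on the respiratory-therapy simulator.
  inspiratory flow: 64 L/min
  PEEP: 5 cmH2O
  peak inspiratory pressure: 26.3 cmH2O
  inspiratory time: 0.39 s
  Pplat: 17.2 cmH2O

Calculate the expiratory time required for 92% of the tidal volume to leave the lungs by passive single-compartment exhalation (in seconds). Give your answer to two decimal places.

Flow: 64 L/min ÷ 60 = 1.0667 L/s.
Vt = flow × Ti = 1.0667 L/s × 0.39 s × 1000 mL/L = 416.01 mL.
R = (PIP − Pplat)/V̇ = (26.3 − 17.2) / 1.0667 = 9.1/1.0667 = 8.531 cmH2O·s/L.
C = Vt/(Pplat − PEEP) = 416.01 / (17.2 − 5) = 416.01/12.2 = 34.099 mL/cmH2O.
τ = R × C = 8.531 × 0.0341 L/cmH2O = 0.2909 s.
t = −τ·ln(1 − 0.92) = −0.2909·ln(0.08) = 0.7347 s.

0.73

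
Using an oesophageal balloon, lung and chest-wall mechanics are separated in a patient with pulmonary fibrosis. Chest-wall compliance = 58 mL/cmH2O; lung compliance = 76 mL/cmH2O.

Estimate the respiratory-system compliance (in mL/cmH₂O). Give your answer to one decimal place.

32.9

Lung and chest wall are elastances in series: 1/Crs = 1/CL + 1/Ccw.
1/Crs = 1/76 + 1/58 = 0.0304.
Crs = 32.895 mL/cmH2O.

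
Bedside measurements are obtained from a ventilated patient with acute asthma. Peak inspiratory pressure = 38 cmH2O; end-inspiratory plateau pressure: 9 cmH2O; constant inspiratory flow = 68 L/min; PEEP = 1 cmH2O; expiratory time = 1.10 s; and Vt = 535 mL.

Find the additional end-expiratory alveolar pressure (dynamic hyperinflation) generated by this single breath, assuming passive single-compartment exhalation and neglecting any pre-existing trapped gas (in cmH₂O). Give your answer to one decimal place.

4.2

Flow: 68 L/min ÷ 60 = 1.1333 L/s.
R = (PIP − Pplat)/V̇ = (38 − 9) / 1.1333 = 29.0/1.1333 = 25.589 cmH2O·s/L.
C = Vt/(Pplat − PEEP) = 535.0 / (9 − 1) = 535.0/8.0 = 66.875 mL/cmH2O.
τ = R × C = 25.589 × 0.06688 L/cmH2O = 1.711 s.
Fraction remaining = e^(−Te/τ) = e^(−1.10/1.711) = 0.5258; trapped volume = 535.0 × 0.5258 = 281.3 mL.
Additional alveolar pressure from trapping ≈ V_trapped / C = 281.3 / 66.875 = 4.206 cmH2O.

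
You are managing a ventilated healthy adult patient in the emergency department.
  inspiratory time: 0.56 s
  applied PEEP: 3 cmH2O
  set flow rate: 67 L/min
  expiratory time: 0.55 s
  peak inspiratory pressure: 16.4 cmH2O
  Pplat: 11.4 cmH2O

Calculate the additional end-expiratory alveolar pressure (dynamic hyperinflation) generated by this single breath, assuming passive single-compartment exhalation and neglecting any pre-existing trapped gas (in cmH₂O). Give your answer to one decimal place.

1.6

Flow: 67 L/min ÷ 60 = 1.1167 L/s.
Vt = flow × Ti = 1.1167 L/s × 0.56 s × 1000 mL/L = 625.35 mL.
R = (PIP − Pplat)/V̇ = (16.4 − 11.4) / 1.1167 = 5.0/1.1167 = 4.477 cmH2O·s/L.
C = Vt/(Pplat − PEEP) = 625.35 / (11.4 − 3) = 625.35/8.4 = 74.446 mL/cmH2O.
τ = R × C = 4.477 × 0.07445 L/cmH2O = 0.3333 s.
Fraction remaining = e^(−Te/τ) = e^(−0.55/0.3333) = 0.192; trapped volume = 625.35 × 0.192 = 120.07 mL.
Additional alveolar pressure from trapping ≈ V_trapped / C = 120.07 / 74.446 = 1.613 cmH2O.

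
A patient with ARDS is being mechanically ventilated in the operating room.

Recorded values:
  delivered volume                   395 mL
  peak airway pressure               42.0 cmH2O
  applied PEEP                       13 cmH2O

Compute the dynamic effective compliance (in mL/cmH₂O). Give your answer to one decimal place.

Dynamic compliance = Vt / (PIP − PEEP) = 395 / (42.0 − 13) = 395 / 29.0 = 13.621 mL/cmH2O.

13.6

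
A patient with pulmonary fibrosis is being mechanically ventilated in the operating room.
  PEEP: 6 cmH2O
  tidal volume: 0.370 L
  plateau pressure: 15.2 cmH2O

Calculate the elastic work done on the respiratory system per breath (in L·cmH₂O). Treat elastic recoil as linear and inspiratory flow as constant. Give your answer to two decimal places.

1.70

Elastic work ≈ ½ × (Pplat − PEEP) × Vt = 0.5 × (15.2 − 6) × 0.370 L = 0.5 × 9.2 × 0.370 = 1.702 L·cmH2O.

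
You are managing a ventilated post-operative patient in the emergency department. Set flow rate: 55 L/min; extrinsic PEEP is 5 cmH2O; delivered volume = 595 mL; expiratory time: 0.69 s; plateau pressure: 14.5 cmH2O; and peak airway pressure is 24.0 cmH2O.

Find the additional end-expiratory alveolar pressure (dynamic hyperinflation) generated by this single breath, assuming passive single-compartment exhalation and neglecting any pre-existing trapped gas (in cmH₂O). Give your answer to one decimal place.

3.3

Flow: 55 L/min ÷ 60 = 0.9167 L/s.
R = (PIP − Pplat)/V̇ = (24.0 − 14.5) / 0.9167 = 9.5/0.9167 = 10.363 cmH2O·s/L.
C = Vt/(Pplat − PEEP) = 595.0 / (14.5 − 5) = 595.0/9.5 = 62.632 mL/cmH2O.
τ = R × C = 10.363 × 0.06263 L/cmH2O = 0.649 s.
Fraction remaining = e^(−Te/τ) = e^(−0.69/0.649) = 0.3454; trapped volume = 595.0 × 0.3454 = 205.51 mL.
Additional alveolar pressure from trapping ≈ V_trapped / C = 205.51 / 62.632 = 3.281 cmH2O.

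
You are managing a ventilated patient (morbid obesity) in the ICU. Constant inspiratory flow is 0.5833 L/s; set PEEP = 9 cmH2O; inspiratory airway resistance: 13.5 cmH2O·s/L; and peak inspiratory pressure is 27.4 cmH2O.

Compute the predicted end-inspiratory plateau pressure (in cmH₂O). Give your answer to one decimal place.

Pplat = PIP − Raw × flow = 27.4 − 13.5 × 0.5833 = 27.4 − 7.875 = 19.525 cmH2O.

19.5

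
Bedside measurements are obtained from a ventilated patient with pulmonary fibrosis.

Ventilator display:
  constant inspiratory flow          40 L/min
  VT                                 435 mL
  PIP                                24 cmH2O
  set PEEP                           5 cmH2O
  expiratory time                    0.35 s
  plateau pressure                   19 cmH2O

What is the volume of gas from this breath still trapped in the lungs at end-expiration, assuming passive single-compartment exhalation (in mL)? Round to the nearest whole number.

Flow: 40 L/min ÷ 60 = 0.6667 L/s.
R = (PIP − Pplat)/V̇ = (24 − 19) / 0.6667 = 5.0/0.6667 = 7.5 cmH2O·s/L.
C = Vt/(Pplat − PEEP) = 435.0 / (19 − 5) = 435.0/14.0 = 31.071 mL/cmH2O.
τ = R × C = 7.5 × 0.03107 L/cmH2O = 0.233 s.
Fraction remaining = e^(−Te/τ) = e^(−0.35/0.233) = 0.2227.
Trapped volume = 435.0 × 0.2227 = 96.875 mL.

97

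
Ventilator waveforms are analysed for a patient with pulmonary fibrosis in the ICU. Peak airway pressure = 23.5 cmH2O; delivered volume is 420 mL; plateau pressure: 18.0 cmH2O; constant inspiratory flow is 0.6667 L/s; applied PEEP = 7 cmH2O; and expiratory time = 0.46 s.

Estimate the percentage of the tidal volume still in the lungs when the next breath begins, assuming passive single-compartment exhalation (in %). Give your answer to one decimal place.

23.2

R = (PIP − Pplat)/V̇ = (23.5 − 18.0) / 0.6667 = 5.5/0.6667 = 8.25 cmH2O·s/L.
C = Vt/(Pplat − PEEP) = 420.0 / (18.0 − 7) = 420.0/11.0 = 38.182 mL/cmH2O.
τ = R × C = 8.25 × 0.03818 L/cmH2O = 0.315 s.
Fraction remaining at end-expiration = e^(−Te/τ) = e^(−0.46/0.315) = 0.2322 → 23.22%.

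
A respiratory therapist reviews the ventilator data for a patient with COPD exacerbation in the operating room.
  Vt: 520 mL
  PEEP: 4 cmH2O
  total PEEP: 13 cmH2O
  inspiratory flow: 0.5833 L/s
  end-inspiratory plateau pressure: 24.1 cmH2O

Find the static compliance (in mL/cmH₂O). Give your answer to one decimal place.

End-expiratory occlusion gives total PEEP = 13 cmH2O (intrinsic PEEP = 13 − 4 = 9). Use total PEEP for the elastic gradient.
Cstat = Vt / (Pplat − PEEPtotal) = 520 / (24.1 − 13) = 520 / 11.1 = 46.847 mL/cmH2O.

46.8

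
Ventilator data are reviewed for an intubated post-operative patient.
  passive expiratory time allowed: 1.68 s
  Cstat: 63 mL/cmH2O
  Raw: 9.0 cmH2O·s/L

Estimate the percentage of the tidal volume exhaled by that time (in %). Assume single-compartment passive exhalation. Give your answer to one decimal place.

94.8

τ = R × C = 9.0 × 63 mL/cmH2O = 9.0 × 0.063 L/cmH2O = 0.567 s.
Passive exhalation: V(t)/V₀ = e^(−t/τ) = e^(−1.68/0.567) = 0.05167.
Fraction exhaled = 1 − 0.05167 = 0.9483 → 94.83%.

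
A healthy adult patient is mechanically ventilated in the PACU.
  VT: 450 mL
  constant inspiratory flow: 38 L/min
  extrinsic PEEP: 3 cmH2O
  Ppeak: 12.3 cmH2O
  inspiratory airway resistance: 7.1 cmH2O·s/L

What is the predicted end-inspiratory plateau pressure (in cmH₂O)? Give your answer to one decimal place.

Flow: 38 L/min ÷ 60 = 0.6333 L/s.
Pplat = PIP − Raw × flow = 12.3 − 7.1 × 0.6333 = 12.3 − 4.496 = 7.804 cmH2O.

7.8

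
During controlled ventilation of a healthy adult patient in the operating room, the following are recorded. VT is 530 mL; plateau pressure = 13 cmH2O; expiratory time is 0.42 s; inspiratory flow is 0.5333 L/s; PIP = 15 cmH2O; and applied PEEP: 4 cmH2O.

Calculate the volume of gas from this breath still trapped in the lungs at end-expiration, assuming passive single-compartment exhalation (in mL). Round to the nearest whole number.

R = (PIP − Pplat)/V̇ = (15 − 13) / 0.5333 = 2.0/0.5333 = 3.75 cmH2O·s/L.
C = Vt/(Pplat − PEEP) = 530.0 / (13 − 4) = 530.0/9.0 = 58.889 mL/cmH2O.
τ = R × C = 3.75 × 0.05889 L/cmH2O = 0.2208 s.
Fraction remaining = e^(−Te/τ) = e^(−0.42/0.2208) = 0.1492.
Trapped volume = 530.0 × 0.1492 = 79.076 mL.

79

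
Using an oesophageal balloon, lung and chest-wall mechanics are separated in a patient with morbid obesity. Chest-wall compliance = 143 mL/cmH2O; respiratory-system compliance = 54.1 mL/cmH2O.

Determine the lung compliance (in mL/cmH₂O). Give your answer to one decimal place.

87.0

1/CL = 1/Crs − 1/Ccw.
1/CL = 1/54.1 − 1/143 = 0.01149.
CL = 87.032 mL/cmH2O.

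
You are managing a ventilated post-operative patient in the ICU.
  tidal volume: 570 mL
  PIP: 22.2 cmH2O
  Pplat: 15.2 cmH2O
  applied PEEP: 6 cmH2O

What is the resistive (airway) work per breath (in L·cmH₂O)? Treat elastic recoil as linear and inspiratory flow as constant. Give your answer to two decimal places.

With constant inspiratory flow the resistive pressure is constant at PIP − Pplat = 22.2 − 15.2 = 7.0 cmH2O, so resistive work = 7.0 × 0.570 = 3.99 L·cmH2O.

3.99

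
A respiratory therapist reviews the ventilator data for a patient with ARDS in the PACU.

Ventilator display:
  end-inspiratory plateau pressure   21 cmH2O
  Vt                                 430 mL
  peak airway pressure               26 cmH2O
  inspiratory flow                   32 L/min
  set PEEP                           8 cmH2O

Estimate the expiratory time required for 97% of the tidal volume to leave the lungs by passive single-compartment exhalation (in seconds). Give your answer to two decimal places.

Flow: 32 L/min ÷ 60 = 0.5333 L/s.
R = (PIP − Pplat)/V̇ = (26 − 21) / 0.5333 = 5.0/0.5333 = 9.376 cmH2O·s/L.
C = Vt/(Pplat − PEEP) = 430.0 / (21 − 8) = 430.0/13.0 = 33.077 mL/cmH2O.
τ = R × C = 9.376 × 0.03308 L/cmH2O = 0.3102 s.
t = −τ·ln(1 − 0.97) = −0.3102·ln(0.03) = 1.088 s.

1.09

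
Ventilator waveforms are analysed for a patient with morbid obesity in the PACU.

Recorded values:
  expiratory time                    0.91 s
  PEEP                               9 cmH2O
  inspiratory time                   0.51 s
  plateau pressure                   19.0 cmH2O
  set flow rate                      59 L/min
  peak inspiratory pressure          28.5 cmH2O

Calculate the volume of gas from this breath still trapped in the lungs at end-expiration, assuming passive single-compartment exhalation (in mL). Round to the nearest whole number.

77

Flow: 59 L/min ÷ 60 = 0.9833 L/s.
Vt = flow × Ti = 0.9833 L/s × 0.51 s × 1000 mL/L = 501.48 mL.
R = (PIP − Pplat)/V̇ = (28.5 − 19.0) / 0.9833 = 9.5/0.9833 = 9.661 cmH2O·s/L.
C = Vt/(Pplat − PEEP) = 501.48 / (19.0 − 9) = 501.48/10.0 = 50.148 mL/cmH2O.
τ = R × C = 9.661 × 0.05015 L/cmH2O = 0.4845 s.
Fraction remaining = e^(−Te/τ) = e^(−0.91/0.4845) = 0.1529.
Trapped volume = 501.48 × 0.1529 = 76.676 mL.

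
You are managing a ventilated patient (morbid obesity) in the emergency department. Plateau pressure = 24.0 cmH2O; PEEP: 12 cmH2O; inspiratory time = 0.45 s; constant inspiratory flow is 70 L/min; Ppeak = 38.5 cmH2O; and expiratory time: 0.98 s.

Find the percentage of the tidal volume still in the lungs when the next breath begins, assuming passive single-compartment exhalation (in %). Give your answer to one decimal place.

Flow: 70 L/min ÷ 60 = 1.1667 L/s.
Vt = flow × Ti = 1.1667 L/s × 0.45 s × 1000 mL/L = 525.02 mL.
R = (PIP − Pplat)/V̇ = (38.5 − 24.0) / 1.1667 = 14.5/1.1667 = 12.428 cmH2O·s/L.
C = Vt/(Pplat − PEEP) = 525.02 / (24.0 − 12) = 525.02/12.0 = 43.752 mL/cmH2O.
τ = R × C = 12.428 × 0.04375 L/cmH2O = 0.5437 s.
Fraction remaining at end-expiration = e^(−Te/τ) = e^(−0.98/0.5437) = 0.1649 → 16.49%.

16.5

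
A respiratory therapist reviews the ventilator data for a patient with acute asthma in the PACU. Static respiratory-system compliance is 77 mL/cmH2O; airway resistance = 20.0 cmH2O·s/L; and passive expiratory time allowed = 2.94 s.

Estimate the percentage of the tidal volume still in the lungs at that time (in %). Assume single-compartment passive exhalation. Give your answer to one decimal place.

14.8

τ = R × C = 20.0 × 77 mL/cmH2O = 20.0 × 0.077 L/cmH2O = 1.54 s.
Passive exhalation: V(t)/V₀ = e^(−t/τ) = e^(−2.94/1.54) = 0.1482.
Fraction remaining = 0.1482 → 14.82%.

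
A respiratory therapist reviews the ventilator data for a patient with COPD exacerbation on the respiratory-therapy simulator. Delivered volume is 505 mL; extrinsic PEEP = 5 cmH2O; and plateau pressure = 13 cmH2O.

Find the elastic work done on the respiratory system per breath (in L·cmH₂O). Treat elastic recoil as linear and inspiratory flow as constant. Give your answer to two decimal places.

2.02

Elastic work ≈ ½ × (Pplat − PEEP) × Vt = 0.5 × (13 − 5) × 0.505 L = 0.5 × 8.0 × 0.505 = 2.02 L·cmH2O.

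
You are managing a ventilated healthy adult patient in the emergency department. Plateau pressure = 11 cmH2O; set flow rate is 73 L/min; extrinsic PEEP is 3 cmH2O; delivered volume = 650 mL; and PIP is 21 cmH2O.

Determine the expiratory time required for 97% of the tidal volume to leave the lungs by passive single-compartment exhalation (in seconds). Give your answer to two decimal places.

Flow: 73 L/min ÷ 60 = 1.2167 L/s.
R = (PIP − Pplat)/V̇ = (21 − 11) / 1.2167 = 10.0/1.2167 = 8.219 cmH2O·s/L.
C = Vt/(Pplat − PEEP) = 650.0 / (11 − 3) = 650.0/8.0 = 81.25 mL/cmH2O.
τ = R × C = 8.219 × 0.08125 L/cmH2O = 0.6678 s.
t = −τ·ln(1 − 0.97) = −0.6678·ln(0.03) = 2.342 s.

2.34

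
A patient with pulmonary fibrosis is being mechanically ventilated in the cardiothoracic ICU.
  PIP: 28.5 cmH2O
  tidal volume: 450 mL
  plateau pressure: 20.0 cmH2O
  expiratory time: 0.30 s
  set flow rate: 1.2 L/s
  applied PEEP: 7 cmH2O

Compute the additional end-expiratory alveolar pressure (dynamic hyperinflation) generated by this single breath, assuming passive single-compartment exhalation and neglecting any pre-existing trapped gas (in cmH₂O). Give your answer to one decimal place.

3.8

R = (PIP − Pplat)/V̇ = (28.5 − 20.0) / 1.2 = 8.5/1.2 = 7.083 cmH2O·s/L.
C = Vt/(Pplat − PEEP) = 450.0 / (20.0 − 7) = 450.0/13.0 = 34.615 mL/cmH2O.
τ = R × C = 7.083 × 0.03462 L/cmH2O = 0.2452 s.
Fraction remaining = e^(−Te/τ) = e^(−0.30/0.2452) = 0.2942; trapped volume = 450.0 × 0.2942 = 132.39 mL.
Additional alveolar pressure from trapping ≈ V_trapped / C = 132.39 / 34.615 = 3.825 cmH2O.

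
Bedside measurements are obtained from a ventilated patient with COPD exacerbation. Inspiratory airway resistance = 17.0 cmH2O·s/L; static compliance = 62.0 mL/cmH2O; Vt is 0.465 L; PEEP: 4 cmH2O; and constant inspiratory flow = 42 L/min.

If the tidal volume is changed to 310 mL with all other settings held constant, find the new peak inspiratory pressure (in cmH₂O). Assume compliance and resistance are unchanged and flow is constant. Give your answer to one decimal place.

20.9

Flow: 42 L/min ÷ 60 = 0.7 L/s.
PIP = Vt/C + R·V̇ + PEEP (constant-flow equation of motion).
Only the elastic term changes: ΔPIP = ΔVt / C = (310 − 465) / 62.0 = -2.5 cmH2O.
Original PIP = 465/62.0 + 17.0×0.7 + 4 = 23.4 cmH2O; new PIP = 23.4 + (-2.5) = 20.9 cmH2O.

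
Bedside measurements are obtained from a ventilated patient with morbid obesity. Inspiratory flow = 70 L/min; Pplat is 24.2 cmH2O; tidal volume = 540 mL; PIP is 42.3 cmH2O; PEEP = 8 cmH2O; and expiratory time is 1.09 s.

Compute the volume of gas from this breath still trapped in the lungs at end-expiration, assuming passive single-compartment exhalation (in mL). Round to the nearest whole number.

66

Flow: 70 L/min ÷ 60 = 1.1667 L/s.
R = (PIP − Pplat)/V̇ = (42.3 − 24.2) / 1.1667 = 18.1/1.1667 = 15.514 cmH2O·s/L.
C = Vt/(Pplat − PEEP) = 540.0 / (24.2 − 8) = 540.0/16.2 = 33.333 mL/cmH2O.
τ = R × C = 15.514 × 0.03333 L/cmH2O = 0.5171 s.
Fraction remaining = e^(−Te/τ) = e^(−1.09/0.5171) = 0.1215.
Trapped volume = 540.0 × 0.1215 = 65.61 mL.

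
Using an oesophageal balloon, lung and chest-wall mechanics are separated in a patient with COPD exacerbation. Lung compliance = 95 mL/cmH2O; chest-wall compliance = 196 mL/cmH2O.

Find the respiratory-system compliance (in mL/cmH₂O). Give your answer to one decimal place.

64.0

Lung and chest wall are elastances in series: 1/Crs = 1/CL + 1/Ccw.
1/Crs = 1/95 + 1/196 = 0.01563.
Crs = 63.98 mL/cmH2O.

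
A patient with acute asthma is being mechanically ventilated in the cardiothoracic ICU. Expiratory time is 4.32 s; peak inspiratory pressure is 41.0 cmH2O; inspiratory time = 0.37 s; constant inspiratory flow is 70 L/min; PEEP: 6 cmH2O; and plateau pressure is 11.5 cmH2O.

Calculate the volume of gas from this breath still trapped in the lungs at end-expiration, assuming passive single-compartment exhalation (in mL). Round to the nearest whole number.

Flow: 70 L/min ÷ 60 = 1.1667 L/s.
Vt = flow × Ti = 1.1667 L/s × 0.37 s × 1000 mL/L = 431.68 mL.
R = (PIP − Pplat)/V̇ = (41.0 − 11.5) / 1.1667 = 29.5/1.1667 = 25.285 cmH2O·s/L.
C = Vt/(Pplat − PEEP) = 431.68 / (11.5 − 6) = 431.68/5.5 = 78.487 mL/cmH2O.
τ = R × C = 25.285 × 0.07849 L/cmH2O = 1.985 s.
Fraction remaining = e^(−Te/τ) = e^(−4.32/1.985) = 0.1135.
Trapped volume = 431.68 × 0.1135 = 48.996 mL.

49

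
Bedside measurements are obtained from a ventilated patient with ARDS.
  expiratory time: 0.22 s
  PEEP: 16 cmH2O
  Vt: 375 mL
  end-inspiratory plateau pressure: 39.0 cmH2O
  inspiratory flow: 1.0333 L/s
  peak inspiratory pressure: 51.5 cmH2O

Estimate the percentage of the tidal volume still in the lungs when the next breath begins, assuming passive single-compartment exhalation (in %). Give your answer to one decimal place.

R = (PIP − Pplat)/V̇ = (51.5 − 39.0) / 1.0333 = 12.5/1.0333 = 12.097 cmH2O·s/L.
C = Vt/(Pplat − PEEP) = 375.0 / (39.0 − 16) = 375.0/23.0 = 16.304 mL/cmH2O.
τ = R × C = 12.097 × 0.0163 L/cmH2O = 0.1972 s.
Fraction remaining at end-expiration = e^(−Te/τ) = e^(−0.22/0.1972) = 0.3277 → 32.77%.

32.8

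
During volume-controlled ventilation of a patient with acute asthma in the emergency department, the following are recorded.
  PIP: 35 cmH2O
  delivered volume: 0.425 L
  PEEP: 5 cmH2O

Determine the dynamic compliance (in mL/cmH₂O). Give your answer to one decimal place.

Dynamic compliance = Vt / (PIP − PEEP) = 425 / (35 − 5) = 425 / 30.0 = 14.167 mL/cmH2O.

14.2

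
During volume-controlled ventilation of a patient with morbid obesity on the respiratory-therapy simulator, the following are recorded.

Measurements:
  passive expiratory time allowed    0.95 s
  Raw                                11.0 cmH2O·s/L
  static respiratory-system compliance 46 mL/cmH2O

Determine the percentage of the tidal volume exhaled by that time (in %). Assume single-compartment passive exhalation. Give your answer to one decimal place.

84.7

τ = R × C = 11.0 × 46 mL/cmH2O = 11.0 × 0.046 L/cmH2O = 0.506 s.
Passive exhalation: V(t)/V₀ = e^(−t/τ) = e^(−0.95/0.506) = 0.153.
Fraction exhaled = 1 − 0.153 = 0.847 → 84.7%.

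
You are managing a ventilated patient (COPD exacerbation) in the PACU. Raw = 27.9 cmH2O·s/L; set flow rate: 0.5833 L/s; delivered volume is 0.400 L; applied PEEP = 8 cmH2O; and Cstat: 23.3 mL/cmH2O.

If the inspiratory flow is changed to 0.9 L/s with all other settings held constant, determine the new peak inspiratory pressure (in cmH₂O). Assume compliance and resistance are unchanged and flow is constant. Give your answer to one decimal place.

PIP = Vt/C + R·V̇ + PEEP (constant-flow equation of motion).
Only the resistive term changes: ΔPIP = R × ΔV̇ = 27.9 × (0.9 − 0.5833) = 27.9 × 0.3167 = 8.836 cmH2O.
Original PIP = 400/23.3 + 27.9×0.5833 + 8 = 41.441 cmH2O; new PIP = 41.441 + (8.836) = 50.277 cmH2O.

50.3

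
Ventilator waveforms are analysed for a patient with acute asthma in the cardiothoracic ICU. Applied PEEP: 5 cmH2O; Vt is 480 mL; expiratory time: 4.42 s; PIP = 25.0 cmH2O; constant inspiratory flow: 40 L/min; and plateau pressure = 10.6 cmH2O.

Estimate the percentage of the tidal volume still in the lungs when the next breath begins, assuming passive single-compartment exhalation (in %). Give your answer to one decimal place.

9.2

Flow: 40 L/min ÷ 60 = 0.6667 L/s.
R = (PIP − Pplat)/V̇ = (25.0 − 10.6) / 0.6667 = 14.4/0.6667 = 21.599 cmH2O·s/L.
C = Vt/(Pplat − PEEP) = 480.0 / (10.6 − 5) = 480.0/5.6 = 85.714 mL/cmH2O.
τ = R × C = 21.599 × 0.08571 L/cmH2O = 1.851 s.
Fraction remaining at end-expiration = e^(−Te/τ) = e^(−4.42/1.851) = 0.09182 → 9.182%.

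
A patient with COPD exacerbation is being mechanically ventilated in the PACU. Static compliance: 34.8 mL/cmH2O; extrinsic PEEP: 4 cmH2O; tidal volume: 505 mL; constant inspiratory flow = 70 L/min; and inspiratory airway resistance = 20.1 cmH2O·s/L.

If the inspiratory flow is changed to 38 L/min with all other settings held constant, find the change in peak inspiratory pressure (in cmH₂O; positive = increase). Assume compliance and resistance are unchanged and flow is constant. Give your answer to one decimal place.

-10.7

Flow: 70 L/min ÷ 60 = 1.1667 L/s.
New flow: 38 L/min ÷ 60 = 0.6333 L/s.
PIP = Vt/C + R·V̇ + PEEP (constant-flow equation of motion).
Only the resistive term changes: ΔPIP = R × ΔV̇ = 20.1 × (0.6333 − 1.1667) = 20.1 × -0.5334 = -10.721 cmH2O.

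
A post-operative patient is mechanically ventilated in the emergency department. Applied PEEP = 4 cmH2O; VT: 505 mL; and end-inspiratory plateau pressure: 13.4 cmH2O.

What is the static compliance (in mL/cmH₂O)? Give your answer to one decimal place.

53.7

Cstat = Vt / (Pplat − PEEP) = 505 / (13.4 − 4) = 505 / 9.4 = 53.723 mL/cmH2O.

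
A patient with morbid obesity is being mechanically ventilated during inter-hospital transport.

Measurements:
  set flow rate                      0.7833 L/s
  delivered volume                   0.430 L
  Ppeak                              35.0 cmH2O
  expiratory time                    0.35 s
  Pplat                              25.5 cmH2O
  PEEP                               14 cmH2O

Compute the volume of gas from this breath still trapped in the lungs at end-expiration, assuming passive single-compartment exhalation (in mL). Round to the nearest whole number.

R = (PIP − Pplat)/V̇ = (35.0 − 25.5) / 0.7833 = 9.5/0.7833 = 12.128 cmH2O·s/L.
C = Vt/(Pplat − PEEP) = 430.0 / (25.5 − 14) = 430.0/11.5 = 37.391 mL/cmH2O.
τ = R × C = 12.128 × 0.03739 L/cmH2O = 0.4535 s.
Fraction remaining = e^(−Te/τ) = e^(−0.35/0.4535) = 0.4622.
Trapped volume = 430.0 × 0.4622 = 198.75 mL.

199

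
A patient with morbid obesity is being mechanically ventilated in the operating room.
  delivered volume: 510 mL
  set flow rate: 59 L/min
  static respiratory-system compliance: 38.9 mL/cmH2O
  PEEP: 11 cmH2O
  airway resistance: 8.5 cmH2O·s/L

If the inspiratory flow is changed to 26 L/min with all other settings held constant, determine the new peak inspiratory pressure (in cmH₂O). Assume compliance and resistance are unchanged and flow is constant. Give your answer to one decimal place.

Flow: 59 L/min ÷ 60 = 0.9833 L/s.
New flow: 26 L/min ÷ 60 = 0.4333 L/s.
PIP = Vt/C + R·V̇ + PEEP (constant-flow equation of motion).
Only the resistive term changes: ΔPIP = R × ΔV̇ = 8.5 × (0.4333 − 0.9833) = 8.5 × -0.55 = -4.675 cmH2O.
Original PIP = 510/38.9 + 8.5×0.9833 + 11 = 32.469 cmH2O; new PIP = 32.469 + (-4.675) = 27.794 cmH2O.

27.8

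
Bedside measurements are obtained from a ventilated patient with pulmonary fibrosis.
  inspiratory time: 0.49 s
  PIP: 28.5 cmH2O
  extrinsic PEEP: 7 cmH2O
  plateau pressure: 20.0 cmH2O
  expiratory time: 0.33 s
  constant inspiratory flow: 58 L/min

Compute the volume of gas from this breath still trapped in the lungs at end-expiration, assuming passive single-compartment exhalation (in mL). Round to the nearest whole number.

169

Flow: 58 L/min ÷ 60 = 0.9667 L/s.
Vt = flow × Ti = 0.9667 L/s × 0.49 s × 1000 mL/L = 473.68 mL.
R = (PIP − Pplat)/V̇ = (28.5 − 20.0) / 0.9667 = 8.5/0.9667 = 8.793 cmH2O·s/L.
C = Vt/(Pplat − PEEP) = 473.68 / (20.0 − 7) = 473.68/13.0 = 36.437 mL/cmH2O.
τ = R × C = 8.793 × 0.03644 L/cmH2O = 0.3204 s.
Fraction remaining = e^(−Te/τ) = e^(−0.33/0.3204) = 0.357.
Trapped volume = 473.68 × 0.357 = 169.1 mL.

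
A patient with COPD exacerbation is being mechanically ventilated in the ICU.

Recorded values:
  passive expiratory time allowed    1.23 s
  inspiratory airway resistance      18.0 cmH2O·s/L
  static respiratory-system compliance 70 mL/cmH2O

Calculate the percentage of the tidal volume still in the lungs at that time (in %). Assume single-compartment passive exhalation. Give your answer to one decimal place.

37.7

τ = R × C = 18.0 × 70 mL/cmH2O = 18.0 × 0.070 L/cmH2O = 1.26 s.
Passive exhalation: V(t)/V₀ = e^(−t/τ) = e^(−1.23/1.26) = 0.3767.
Fraction remaining = 0.3767 → 37.67%.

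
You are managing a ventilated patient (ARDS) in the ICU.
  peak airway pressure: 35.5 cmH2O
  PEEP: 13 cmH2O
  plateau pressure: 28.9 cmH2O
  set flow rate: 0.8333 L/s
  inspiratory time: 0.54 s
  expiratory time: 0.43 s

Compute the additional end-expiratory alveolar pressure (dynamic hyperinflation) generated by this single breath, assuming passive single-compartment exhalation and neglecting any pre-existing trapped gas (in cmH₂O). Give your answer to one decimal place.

Vt = flow × Ti = 0.8333 L/s × 0.54 s × 1000 mL/L = 449.98 mL.
R = (PIP − Pplat)/V̇ = (35.5 − 28.9) / 0.8333 = 6.6/0.8333 = 7.92 cmH2O·s/L.
C = Vt/(Pplat − PEEP) = 449.98 / (28.9 − 13) = 449.98/15.9 = 28.301 mL/cmH2O.
τ = R × C = 7.92 × 0.0283 L/cmH2O = 0.2241 s.
Fraction remaining = e^(−Te/τ) = e^(−0.43/0.2241) = 0.1468; trapped volume = 449.98 × 0.1468 = 66.057 mL.
Additional alveolar pressure from trapping ≈ V_trapped / C = 66.057 / 28.301 = 2.334 cmH2O.

2.3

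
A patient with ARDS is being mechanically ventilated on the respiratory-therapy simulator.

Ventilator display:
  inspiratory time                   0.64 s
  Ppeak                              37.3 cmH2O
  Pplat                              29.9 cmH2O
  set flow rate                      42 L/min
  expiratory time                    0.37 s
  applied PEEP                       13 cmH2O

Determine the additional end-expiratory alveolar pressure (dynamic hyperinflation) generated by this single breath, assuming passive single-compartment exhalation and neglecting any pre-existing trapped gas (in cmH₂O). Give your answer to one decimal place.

4.5

Flow: 42 L/min ÷ 60 = 0.7 L/s.
Vt = flow × Ti = 0.7 L/s × 0.64 s × 1000 mL/L = 448.0 mL.
R = (PIP − Pplat)/V̇ = (37.3 − 29.9) / 0.7 = 7.4/0.7 = 10.571 cmH2O·s/L.
C = Vt/(Pplat − PEEP) = 448.0 / (29.9 − 13) = 448.0/16.9 = 26.509 mL/cmH2O.
τ = R × C = 10.571 × 0.02651 L/cmH2O = 0.2802 s.
Fraction remaining = e^(−Te/τ) = e^(−0.37/0.2802) = 0.267; trapped volume = 448.0 × 0.267 = 119.62 mL.
Additional alveolar pressure from trapping ≈ V_trapped / C = 119.62 / 26.509 = 4.512 cmH2O.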